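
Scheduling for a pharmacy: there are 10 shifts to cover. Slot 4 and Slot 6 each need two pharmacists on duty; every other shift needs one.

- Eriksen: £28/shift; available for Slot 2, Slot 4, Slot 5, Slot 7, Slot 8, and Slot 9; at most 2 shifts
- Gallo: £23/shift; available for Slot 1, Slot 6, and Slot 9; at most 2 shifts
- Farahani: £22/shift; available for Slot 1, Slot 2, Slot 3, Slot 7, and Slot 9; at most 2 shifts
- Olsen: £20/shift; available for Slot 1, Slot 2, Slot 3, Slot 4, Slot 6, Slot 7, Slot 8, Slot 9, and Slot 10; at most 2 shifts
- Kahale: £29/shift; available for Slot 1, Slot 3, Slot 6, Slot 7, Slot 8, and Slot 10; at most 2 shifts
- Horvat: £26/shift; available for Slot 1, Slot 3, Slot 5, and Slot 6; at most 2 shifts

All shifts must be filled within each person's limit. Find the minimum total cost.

Slot 4 can only be covered by Eriksen and Olsen, so that assignment is forced.
Picking the cheapest available pharmacist for each shift independently would cost £257, but that ignores the shift limits.
An optimal schedule: Slot 1→Horvat, Slot 2→Farahani, Slot 3→Farahani, Slot 4→Eriksen+Olsen, Slot 5→Eriksen, Slot 6→Gallo+Horvat, Slot 7→Kahale, Slot 8→Kahale, Slot 9→Gallo, Slot 10→Olsen.
Total: 26 + 22 + 22 + 28 + 20 + 28 + 23 + 26 + 29 + 29 + 23 + 20 = £296.

£296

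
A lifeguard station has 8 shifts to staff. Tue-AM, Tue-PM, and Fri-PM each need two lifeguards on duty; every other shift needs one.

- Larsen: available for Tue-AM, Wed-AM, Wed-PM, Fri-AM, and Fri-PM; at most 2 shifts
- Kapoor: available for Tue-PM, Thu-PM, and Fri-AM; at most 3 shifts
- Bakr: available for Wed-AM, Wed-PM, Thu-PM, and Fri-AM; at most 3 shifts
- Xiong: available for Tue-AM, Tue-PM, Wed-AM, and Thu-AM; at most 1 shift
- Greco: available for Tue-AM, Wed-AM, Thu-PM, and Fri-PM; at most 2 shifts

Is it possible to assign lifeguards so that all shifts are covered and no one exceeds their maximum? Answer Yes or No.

Total capacity is 11 and 11 slots are needed, so capacity alone doesn't rule it out.
Shifts {Tue-PM, Thu-AM} need 3 worker-slots in total, but the lifeguards available for any of those shifts (Kapoor and Xiong) can supply at most 2 among them. So no valid schedule exists.

No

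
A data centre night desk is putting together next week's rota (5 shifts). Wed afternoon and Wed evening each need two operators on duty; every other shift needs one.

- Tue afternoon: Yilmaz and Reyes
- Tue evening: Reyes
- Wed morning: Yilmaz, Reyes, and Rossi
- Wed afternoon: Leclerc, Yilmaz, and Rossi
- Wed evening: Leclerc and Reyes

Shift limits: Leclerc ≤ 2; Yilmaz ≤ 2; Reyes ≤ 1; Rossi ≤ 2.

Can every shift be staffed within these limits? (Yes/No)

No

Total capacity is 7 and 7 slots are needed, so capacity alone doesn't rule it out.
Shifts {Tue evening, Wed evening} need 3 worker-slots in total, but the operators available for any of those shifts (Leclerc and Reyes) can supply at most 2 among them. So no valid schedule exists.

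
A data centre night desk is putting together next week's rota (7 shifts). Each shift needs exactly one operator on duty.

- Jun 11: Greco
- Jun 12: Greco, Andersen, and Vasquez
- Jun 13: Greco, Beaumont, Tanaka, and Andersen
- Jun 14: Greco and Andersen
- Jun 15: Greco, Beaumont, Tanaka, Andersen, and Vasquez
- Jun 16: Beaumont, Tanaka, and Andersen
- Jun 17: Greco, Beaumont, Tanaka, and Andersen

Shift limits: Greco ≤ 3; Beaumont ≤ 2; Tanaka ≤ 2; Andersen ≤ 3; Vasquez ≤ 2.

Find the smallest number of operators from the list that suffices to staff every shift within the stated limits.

7 slots to fill and no one can take more than 3, so at least ⌈7/3⌉ = 3 operators are needed.
Greco, Beaumont, and Tanaka alone can cover everything: Jun 11→Greco, Jun 12→Greco, Jun 13→Beaumont, Jun 14→Greco, Jun 15→Tanaka, Jun 16→Beaumont, Jun 17→Tanaka.

3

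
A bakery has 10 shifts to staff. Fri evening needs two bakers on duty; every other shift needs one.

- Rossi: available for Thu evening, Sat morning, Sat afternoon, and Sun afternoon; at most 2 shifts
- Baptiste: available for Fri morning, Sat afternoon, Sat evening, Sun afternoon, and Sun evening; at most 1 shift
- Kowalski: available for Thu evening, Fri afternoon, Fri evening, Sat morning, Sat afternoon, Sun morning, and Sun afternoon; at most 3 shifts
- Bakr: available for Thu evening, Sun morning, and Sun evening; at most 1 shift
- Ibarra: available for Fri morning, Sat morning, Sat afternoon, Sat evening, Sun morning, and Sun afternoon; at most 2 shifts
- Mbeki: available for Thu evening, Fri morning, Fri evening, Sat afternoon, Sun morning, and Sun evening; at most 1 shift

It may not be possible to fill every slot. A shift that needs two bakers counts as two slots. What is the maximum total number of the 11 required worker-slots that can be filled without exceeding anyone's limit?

Total capacity across all bakers is 2+1+3+1+2+1 = 10, and 11 slots are needed, so at most 10 can be filled.
An assignment achieving 10: Thu evening→Rossi, Fri morning→Ibarra, Fri afternoon→Kowalski, Fri evening→Kowalski+Mbeki, Sat morning→Rossi, Sat evening→Baptiste, Sun morning→Kowalski, Sun afternoon→Ibarra, Sun evening→Bakr.
Loads: Rossi 2/2, Baptiste 1/1, Kowalski 3/3, Bakr 1/1, Ibarra 2/2, Mbeki 1/1.

10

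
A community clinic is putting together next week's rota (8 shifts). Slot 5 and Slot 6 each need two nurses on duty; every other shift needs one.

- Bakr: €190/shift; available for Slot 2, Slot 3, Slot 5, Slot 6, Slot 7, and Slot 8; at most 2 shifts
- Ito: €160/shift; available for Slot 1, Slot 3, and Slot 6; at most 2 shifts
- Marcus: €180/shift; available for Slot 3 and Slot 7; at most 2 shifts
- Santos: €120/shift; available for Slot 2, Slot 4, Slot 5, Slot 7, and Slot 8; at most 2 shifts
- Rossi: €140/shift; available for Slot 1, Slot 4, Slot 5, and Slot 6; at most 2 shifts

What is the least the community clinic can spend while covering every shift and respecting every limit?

€1580

Picking the cheapest available nurse for each shift independently would cost €1340, but that ignores the shift limits.
An optimal schedule: Slot 1→Ito, Slot 2→Bakr, Slot 3→Marcus, Slot 4→Santos, Slot 5→Santos+Rossi, Slot 6→Ito+Rossi, Slot 7→Marcus, Slot 8→Bakr.
Total: 160 + 190 + 180 + 120 + 120 + 140 + 160 + 140 + 180 + 190 = €1580.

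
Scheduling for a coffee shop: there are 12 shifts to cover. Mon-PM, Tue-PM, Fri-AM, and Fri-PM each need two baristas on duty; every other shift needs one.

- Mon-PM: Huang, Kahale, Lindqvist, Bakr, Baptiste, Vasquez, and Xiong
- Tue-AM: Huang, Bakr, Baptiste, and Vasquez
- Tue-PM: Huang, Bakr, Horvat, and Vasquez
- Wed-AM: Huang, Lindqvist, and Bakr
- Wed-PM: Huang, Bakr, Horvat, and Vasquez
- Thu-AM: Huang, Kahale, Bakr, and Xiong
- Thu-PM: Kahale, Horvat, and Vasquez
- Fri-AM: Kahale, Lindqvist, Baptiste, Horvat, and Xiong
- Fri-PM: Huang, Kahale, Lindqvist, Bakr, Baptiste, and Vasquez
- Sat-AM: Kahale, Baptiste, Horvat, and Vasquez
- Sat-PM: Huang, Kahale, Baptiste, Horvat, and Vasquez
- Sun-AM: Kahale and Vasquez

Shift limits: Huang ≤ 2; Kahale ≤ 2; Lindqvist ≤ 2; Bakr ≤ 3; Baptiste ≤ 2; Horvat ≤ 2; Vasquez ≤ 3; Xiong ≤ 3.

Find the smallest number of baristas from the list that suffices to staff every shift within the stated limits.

16 slots to fill and no one can take more than 3, so at least ⌈16/3⌉ = 6 baristas are needed.
Any 6 baristas together have capacity at most 3+3+3+2+2+2 = 15 < 16 slots, so 6 can never suffice.
Huang, Kahale, Lindqvist, Bakr, Baptiste, Horvat, and Vasquez alone can cover everything: Mon-PM→Lindqvist+Vasquez, Tue-AM→Bakr, Tue-PM→Horvat+Vasquez, Wed-AM→Huang, Wed-PM→Bakr, Thu-AM→Huang, Thu-PM→Kahale, Fri-AM→Lindqvist+Horvat, Fri-PM→Bakr+Vasquez, Sat-AM→Baptiste, Sat-PM→Baptiste, Sun-AM→Kahale.

7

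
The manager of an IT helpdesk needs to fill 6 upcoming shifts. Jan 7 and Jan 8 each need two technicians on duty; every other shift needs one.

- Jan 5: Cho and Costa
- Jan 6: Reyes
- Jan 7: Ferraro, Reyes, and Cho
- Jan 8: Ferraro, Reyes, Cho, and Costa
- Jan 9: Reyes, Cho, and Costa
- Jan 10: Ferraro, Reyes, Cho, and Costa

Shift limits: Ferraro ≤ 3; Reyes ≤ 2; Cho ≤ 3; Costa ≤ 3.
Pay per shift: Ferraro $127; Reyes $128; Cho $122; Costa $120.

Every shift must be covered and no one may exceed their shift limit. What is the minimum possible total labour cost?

Jan 6 can only be covered by Reyes, so that assignment is forced.
Picking the cheapest available technician for each shift independently would cost $979, but that ignores the shift limits.
An optimal schedule: Jan 5→Costa, Jan 6→Reyes, Jan 7→Cho+Ferraro, Jan 8→Costa+Cho, Jan 9→Costa, Jan 10→Cho.
Total: 120 + 128 + 122 + 127 + 120 + 122 + 120 + 122 = $981.

$981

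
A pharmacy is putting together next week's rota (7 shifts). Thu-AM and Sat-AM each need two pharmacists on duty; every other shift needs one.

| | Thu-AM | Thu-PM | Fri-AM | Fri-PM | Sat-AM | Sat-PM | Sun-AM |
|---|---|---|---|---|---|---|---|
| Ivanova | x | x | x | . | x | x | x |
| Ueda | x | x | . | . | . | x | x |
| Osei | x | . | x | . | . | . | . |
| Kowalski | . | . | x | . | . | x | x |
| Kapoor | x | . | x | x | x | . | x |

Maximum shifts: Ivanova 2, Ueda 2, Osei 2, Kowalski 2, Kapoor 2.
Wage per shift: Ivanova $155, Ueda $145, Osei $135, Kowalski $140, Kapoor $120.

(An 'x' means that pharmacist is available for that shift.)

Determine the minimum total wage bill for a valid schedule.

Fri-PM can only be covered by Kapoor, so that assignment is forced.
Sat-AM can only be covered by Ivanova and Kapoor, so that assignment is forced.
Picking the cheapest available pharmacist for each shift independently would cost $1175, but that ignores the shift limits.
An optimal schedule: Thu-AM→Osei+Ueda, Thu-PM→Ueda, Fri-AM→Osei, Fri-PM→Kapoor, Sat-AM→Kapoor+Ivanova, Sat-PM→Kowalski, Sun-AM→Kowalski.
Total: 135 + 145 + 145 + 135 + 120 + 120 + 155 + 140 + 140 = $1235.

$1235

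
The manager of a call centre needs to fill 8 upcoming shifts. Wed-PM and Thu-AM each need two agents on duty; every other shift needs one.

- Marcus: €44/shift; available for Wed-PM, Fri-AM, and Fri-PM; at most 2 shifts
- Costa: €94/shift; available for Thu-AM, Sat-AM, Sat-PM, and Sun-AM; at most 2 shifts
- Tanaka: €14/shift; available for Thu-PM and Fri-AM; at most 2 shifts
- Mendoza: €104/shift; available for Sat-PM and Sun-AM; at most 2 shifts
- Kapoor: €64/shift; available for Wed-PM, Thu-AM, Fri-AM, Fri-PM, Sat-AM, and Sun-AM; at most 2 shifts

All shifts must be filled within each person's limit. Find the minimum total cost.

Wed-PM can only be covered by Marcus and Kapoor, so that assignment is forced.
Thu-AM can only be covered by Costa and Kapoor, so that assignment is forced.
Thu-PM can only be covered by Tanaka, so that assignment is forced.
Picking the cheapest available agent for each shift independently would cost €560, but that ignores the shift limits.
An optimal schedule: Wed-PM→Marcus+Kapoor, Thu-AM→Costa+Kapoor, Thu-PM→Tanaka, Fri-AM→Tanaka, Fri-PM→Marcus, Sat-AM→Costa, Sat-PM→Mendoza, Sun-AM→Mendoza.
Total: 44 + 64 + 94 + 64 + 14 + 14 + 44 + 94 + 104 + 104 = €640.

€640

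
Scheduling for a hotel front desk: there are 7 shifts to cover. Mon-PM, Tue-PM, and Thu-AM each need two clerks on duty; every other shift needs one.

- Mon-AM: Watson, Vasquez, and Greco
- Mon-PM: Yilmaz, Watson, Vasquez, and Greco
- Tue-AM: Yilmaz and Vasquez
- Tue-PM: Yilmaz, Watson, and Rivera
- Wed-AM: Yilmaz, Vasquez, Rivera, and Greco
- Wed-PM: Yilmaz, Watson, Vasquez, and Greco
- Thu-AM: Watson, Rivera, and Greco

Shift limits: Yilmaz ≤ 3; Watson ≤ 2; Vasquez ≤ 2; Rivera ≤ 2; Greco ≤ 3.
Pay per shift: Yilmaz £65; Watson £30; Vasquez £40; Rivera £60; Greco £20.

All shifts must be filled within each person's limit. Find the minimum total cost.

Picking the cheapest available clerk for each shift independently would cost £290, but that ignores the shift limits.
An optimal schedule: Mon-AM→Greco, Mon-PM→Vasquez+Yilmaz, Tue-AM→Vasquez, Tue-PM→Watson+Rivera, Wed-AM→Rivera, Wed-PM→Greco, Thu-AM→Greco+Watson.
Total: 20 + 40 + 65 + 40 + 30 + 60 + 60 + 20 + 20 + 30 = £385.

£385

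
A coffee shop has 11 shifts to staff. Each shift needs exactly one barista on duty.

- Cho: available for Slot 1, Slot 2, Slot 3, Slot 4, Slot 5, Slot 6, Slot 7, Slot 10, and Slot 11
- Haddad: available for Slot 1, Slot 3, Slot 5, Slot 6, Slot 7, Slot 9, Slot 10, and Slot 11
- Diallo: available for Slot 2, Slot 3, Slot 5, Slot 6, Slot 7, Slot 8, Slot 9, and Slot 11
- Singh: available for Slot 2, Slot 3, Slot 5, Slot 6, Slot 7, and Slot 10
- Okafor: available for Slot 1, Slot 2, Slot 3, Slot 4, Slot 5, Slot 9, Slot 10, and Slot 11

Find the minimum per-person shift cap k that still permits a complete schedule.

3

With 5 baristas and 11 worker-slots to fill, someone must work at least ⌈11/5⌉ = 3 shifts, so k ≥ 3.
k = 3 works: Slot 1→Cho, Slot 2→Cho, Slot 3→Diallo, Slot 4→Cho, Slot 5→Singh, Slot 6→Haddad, Slot 7→Haddad, Slot 8→Diallo, Slot 9→Haddad, Slot 10→Singh, Slot 11→Diallo.
Loads: Cho 3, Haddad 3, Diallo 3, Singh 2, Okafor 0 — all ≤ 3.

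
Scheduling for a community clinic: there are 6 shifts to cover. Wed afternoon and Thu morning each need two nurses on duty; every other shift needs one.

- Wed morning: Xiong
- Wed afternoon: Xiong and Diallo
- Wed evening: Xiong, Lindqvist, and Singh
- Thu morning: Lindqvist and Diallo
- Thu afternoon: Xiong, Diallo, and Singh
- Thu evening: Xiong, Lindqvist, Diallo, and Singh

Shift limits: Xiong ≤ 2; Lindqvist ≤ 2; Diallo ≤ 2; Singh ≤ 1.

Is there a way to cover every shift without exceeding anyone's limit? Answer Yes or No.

Total capacity is 2+2+2+1 = 7 but 8 worker-slots are needed — infeasible.

No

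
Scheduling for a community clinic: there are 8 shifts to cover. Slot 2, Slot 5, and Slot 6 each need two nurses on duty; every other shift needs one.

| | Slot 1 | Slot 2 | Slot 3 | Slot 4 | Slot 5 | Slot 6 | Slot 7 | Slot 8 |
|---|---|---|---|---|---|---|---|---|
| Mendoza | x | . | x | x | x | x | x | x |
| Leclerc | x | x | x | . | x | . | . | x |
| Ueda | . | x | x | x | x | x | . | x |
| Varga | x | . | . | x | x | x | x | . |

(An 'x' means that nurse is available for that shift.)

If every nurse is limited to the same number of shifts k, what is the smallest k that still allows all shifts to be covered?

With 4 nurses and 11 worker-slots to fill, someone must work at least ⌈11/4⌉ = 3 shifts, so k ≥ 3.
k = 3 works: Slot 1→Mendoza, Slot 2→Leclerc+Ueda, Slot 3→Mendoza, Slot 4→Ueda, Slot 5→Leclerc+Varga, Slot 6→Ueda+Varga, Slot 7→Mendoza, Slot 8→Leclerc.
Loads: Mendoza 3, Leclerc 3, Ueda 3, Varga 2 — all ≤ 3.

3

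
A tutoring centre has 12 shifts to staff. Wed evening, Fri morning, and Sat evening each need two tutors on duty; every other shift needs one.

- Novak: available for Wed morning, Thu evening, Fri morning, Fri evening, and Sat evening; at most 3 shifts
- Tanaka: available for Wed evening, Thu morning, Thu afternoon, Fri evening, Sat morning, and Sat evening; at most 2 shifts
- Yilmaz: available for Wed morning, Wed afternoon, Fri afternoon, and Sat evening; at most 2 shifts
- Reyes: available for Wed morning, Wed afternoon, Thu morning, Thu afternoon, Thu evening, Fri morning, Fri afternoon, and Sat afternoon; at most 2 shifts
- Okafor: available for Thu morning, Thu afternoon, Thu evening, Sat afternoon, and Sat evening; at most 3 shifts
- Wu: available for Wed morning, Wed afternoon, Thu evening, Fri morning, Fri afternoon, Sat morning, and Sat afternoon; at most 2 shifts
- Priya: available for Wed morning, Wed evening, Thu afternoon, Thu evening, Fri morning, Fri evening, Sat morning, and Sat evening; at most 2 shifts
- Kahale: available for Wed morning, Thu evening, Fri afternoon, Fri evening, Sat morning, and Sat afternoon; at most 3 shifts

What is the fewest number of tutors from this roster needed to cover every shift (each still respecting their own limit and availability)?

6

15 slots to fill and no one can take more than 3, so at least ⌈15/3⌉ = 5 tutors are needed.
Any 5 tutors together have capacity at most 3+3+3+2+2 = 13 < 15 slots, so 5 can never suffice.
Novak, Tanaka, Yilmaz, Okafor, Priya, and Kahale alone can cover everything: Wed morning→Novak, Wed afternoon→Yilmaz, Wed evening→Tanaka+Priya, Thu morning→Tanaka, Thu afternoon→Okafor, Thu evening→Kahale, Fri morning→Novak+Priya, Fri afternoon→Yilmaz, Fri evening→Kahale, Sat morning→Kahale, Sat afternoon→Okafor, Sat evening→Novak+Okafor.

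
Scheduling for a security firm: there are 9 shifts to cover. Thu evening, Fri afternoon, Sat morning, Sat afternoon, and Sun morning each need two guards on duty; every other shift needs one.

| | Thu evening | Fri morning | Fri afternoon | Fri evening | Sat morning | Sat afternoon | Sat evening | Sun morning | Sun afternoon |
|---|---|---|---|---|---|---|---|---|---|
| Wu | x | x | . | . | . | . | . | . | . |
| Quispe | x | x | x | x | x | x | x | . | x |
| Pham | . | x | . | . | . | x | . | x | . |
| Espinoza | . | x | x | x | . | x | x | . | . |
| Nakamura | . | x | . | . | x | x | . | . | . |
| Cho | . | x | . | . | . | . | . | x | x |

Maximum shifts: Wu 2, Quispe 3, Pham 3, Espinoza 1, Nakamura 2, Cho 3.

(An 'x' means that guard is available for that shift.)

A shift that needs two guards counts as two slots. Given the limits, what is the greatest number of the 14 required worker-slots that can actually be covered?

12

Total capacity across all guards is 2+3+3+1+2+3 = 14, and 14 slots are needed, so at most 14 can be filled.
Shifts {Thu evening, Fri afternoon, Fri evening, Sat morning} need 7 slots but only Wu, Quispe, Espinoza, and Nakamura are available for them, supplying at most 6 — so at least 1 slot must go unfilled.
An assignment achieving 12: Thu evening→Wu+Quispe, Fri morning→Wu, Fri afternoon→Quispe+Espinoza, Fri evening→Quispe, Sat morning→Nakamura, Sat afternoon→Pham+Nakamura, Sun morning→Pham+Cho, Sun afternoon→Cho.
Loads: Wu 2/2, Quispe 3/3, Pham 2/3, Espinoza 1/1, Nakamura 2/2, Cho 2/3.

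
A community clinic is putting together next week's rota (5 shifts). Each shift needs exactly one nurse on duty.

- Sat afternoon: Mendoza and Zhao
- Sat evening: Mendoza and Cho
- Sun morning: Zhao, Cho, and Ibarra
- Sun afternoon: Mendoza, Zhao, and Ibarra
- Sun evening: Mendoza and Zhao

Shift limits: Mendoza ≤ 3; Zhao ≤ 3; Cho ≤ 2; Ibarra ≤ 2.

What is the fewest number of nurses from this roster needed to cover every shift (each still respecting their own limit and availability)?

5 slots to fill and no one can take more than 3, so at least ⌈5/3⌉ = 2 nurses are needed.
Mendoza and Zhao alone can cover everything: Sat afternoon→Mendoza, Sat evening→Mendoza, Sun morning→Zhao, Sun afternoon→Mendoza, Sun evening→Zhao.

2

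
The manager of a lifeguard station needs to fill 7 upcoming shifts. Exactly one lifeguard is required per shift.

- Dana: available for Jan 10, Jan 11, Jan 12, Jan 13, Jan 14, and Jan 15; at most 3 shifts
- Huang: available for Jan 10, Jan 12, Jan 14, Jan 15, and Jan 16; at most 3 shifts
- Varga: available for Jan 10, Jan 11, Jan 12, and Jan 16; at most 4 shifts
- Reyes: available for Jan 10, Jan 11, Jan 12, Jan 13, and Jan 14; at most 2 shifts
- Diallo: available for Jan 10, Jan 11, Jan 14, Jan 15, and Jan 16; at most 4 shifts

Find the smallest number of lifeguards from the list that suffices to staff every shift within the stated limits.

2

7 slots to fill and no one can take more than 4, so at least ⌈7/4⌉ = 2 lifeguards are needed.
Dana and Varga alone can cover everything: Jan 10→Varga, Jan 11→Varga, Jan 12→Varga, Jan 13→Dana, Jan 14→Dana, Jan 15→Dana, Jan 16→Varga.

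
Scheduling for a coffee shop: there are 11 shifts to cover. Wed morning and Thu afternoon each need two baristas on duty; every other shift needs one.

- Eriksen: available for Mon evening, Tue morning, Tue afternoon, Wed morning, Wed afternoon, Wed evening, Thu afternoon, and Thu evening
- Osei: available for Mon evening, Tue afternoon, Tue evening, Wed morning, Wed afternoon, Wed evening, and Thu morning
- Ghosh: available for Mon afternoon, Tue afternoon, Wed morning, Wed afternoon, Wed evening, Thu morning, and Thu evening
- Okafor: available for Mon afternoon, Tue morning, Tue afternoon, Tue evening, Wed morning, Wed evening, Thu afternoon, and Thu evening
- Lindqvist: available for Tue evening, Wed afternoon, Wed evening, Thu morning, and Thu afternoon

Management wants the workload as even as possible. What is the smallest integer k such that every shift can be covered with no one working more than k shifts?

With 5 baristas and 13 worker-slots to fill, someone must work at least ⌈13/5⌉ = 3 shifts, so k ≥ 3.
k = 3 works: Mon afternoon→Ghosh, Mon evening→Eriksen, Tue morning→Eriksen, Tue afternoon→Osei, Tue evening→Osei, Wed morning→Ghosh+Okafor, Wed afternoon→Lindqvist, Wed evening→Okafor, Thu morning→Osei, Thu afternoon→Eriksen+Okafor, Thu evening→Ghosh.
Loads: Eriksen 3, Osei 3, Ghosh 3, Okafor 3, Lindqvist 1 — all ≤ 3.

3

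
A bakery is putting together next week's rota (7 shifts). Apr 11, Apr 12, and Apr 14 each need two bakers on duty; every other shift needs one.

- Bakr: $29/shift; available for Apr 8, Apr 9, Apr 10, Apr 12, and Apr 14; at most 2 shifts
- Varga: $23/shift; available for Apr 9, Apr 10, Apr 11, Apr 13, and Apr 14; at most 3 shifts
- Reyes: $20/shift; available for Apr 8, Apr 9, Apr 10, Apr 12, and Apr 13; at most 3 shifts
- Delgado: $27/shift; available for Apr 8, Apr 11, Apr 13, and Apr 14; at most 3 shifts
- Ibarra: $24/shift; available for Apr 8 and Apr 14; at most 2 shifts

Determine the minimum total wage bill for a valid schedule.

Apr 11 can only be covered by Varga and Delgado, so that assignment is forced.
Apr 12 can only be covered by Bakr and Reyes, so that assignment is forced.
Picking the cheapest available baker for each shift independently would cost $226, but that ignores the shift limits.
An optimal schedule: Apr 8→Ibarra, Apr 9→Reyes, Apr 10→Reyes, Apr 11→Varga+Delgado, Apr 12→Reyes+Bakr, Apr 13→Varga, Apr 14→Varga+Ibarra.
Total: 24 + 20 + 20 + 23 + 27 + 20 + 29 + 23 + 23 + 24 = $233.

$233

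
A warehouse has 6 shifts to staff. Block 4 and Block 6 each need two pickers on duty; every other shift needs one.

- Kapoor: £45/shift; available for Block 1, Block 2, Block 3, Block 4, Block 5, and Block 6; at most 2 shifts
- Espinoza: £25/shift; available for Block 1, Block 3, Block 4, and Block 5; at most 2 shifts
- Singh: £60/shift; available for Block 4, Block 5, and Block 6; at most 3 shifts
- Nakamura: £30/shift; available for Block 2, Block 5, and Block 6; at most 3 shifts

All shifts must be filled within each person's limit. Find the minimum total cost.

£290

Picking the cheapest available picker for each shift independently would cost £250, but that ignores the shift limits.
An optimal schedule: Block 1→Espinoza, Block 2→Nakamura, Block 3→Espinoza, Block 4→Kapoor+Singh, Block 5→Nakamura, Block 6→Nakamura+Kapoor.
Total: 25 + 30 + 25 + 45 + 60 + 30 + 30 + 45 = £290.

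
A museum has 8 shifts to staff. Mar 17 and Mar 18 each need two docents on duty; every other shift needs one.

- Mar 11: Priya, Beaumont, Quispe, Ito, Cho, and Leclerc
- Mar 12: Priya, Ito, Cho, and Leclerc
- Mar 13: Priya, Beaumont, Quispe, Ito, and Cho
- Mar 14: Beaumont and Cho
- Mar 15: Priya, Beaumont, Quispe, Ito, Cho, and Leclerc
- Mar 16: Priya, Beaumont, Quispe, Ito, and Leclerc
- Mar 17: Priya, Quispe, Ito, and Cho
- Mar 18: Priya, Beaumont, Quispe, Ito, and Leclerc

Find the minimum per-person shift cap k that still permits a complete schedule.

With 6 docents and 10 worker-slots to fill, someone must work at least ⌈10/6⌉ = 2 shifts, so k ≥ 2.
k = 2 works: Mar 11→Quispe, Mar 12→Priya, Mar 13→Priya, Mar 14→Beaumont, Mar 15→Quispe, Mar 16→Beaumont, Mar 17→Ito+Cho, Mar 18→Ito+Leclerc.
Loads: Priya 2, Beaumont 2, Quispe 2, Ito 2, Cho 1, Leclerc 1 — all ≤ 2.

2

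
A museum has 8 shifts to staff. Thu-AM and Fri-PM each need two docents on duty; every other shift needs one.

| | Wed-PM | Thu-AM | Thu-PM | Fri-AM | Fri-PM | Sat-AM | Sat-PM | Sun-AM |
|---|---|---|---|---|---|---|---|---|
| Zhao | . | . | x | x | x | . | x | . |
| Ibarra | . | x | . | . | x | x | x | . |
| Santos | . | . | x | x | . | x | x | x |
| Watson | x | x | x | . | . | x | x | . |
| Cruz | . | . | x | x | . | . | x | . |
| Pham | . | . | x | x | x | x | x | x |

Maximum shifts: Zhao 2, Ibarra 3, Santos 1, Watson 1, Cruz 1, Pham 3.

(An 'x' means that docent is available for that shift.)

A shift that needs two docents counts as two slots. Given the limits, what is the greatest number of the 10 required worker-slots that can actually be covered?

Total capacity across all docents is 2+3+1+1+1+3 = 11, and 10 slots are needed, so at most 10 can be filled.
Shifts {Wed-PM, Thu-AM} need 3 slots but only Ibarra and Watson are available for them, supplying at most 2 — so at least 1 slot must go unfilled.
An assignment achieving 9: Wed-PM→Watson, Thu-AM→Ibarra, Thu-PM→Cruz, Fri-AM→Zhao, Fri-PM→Zhao+Ibarra, Sat-AM→Ibarra, Sat-PM→Pham, Sun-AM→Santos.
Loads: Zhao 2/2, Ibarra 3/3, Santos 1/1, Watson 1/1, Cruz 1/1, Pham 1/3.

9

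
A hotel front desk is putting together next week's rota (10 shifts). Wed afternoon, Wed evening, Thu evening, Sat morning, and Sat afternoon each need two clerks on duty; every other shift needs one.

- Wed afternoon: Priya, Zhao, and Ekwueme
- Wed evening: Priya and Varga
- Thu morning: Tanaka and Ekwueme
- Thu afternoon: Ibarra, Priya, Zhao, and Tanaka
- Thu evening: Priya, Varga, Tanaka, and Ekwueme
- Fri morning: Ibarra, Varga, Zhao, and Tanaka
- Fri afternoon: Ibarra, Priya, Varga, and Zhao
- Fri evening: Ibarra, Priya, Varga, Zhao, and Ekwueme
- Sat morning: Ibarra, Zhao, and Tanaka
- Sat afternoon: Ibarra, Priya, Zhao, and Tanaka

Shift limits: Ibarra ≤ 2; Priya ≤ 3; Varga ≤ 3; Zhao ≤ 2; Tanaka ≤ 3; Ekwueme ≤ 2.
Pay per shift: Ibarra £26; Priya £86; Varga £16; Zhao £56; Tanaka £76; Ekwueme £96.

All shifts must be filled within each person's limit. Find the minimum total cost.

Wed evening can only be covered by Priya and Varga, so that assignment is forced.
Picking the cheapest available clerk for each shift independently would cost £650, but that ignores the shift limits.
An optimal schedule: Wed afternoon→Priya+Zhao, Wed evening→Priya+Varga, Thu morning→Tanaka, Thu afternoon→Ibarra, Thu evening→Tanaka+Ekwueme, Fri morning→Varga, Fri afternoon→Varga, Fri evening→Ekwueme, Sat morning→Ibarra+Zhao, Sat afternoon→Priya+Tanaka.
Total: 86 + 56 + 86 + 16 + 76 + 26 + 76 + 96 + 16 + 16 + 96 + 26 + 56 + 86 + 76 = £890.

£890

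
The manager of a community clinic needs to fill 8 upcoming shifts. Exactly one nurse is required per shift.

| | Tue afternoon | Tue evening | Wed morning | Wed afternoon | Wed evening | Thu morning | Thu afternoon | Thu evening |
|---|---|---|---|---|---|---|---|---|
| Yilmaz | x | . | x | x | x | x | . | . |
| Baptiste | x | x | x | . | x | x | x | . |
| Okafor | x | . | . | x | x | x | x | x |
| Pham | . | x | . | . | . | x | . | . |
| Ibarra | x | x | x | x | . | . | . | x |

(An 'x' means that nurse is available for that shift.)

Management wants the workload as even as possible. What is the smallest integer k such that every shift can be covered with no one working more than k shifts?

2

With 5 nurses and 8 worker-slots to fill, someone must work at least ⌈8/5⌉ = 2 shifts, so k ≥ 2.
k = 2 works: Tue afternoon→Ibarra, Tue evening→Baptiste, Wed morning→Yilmaz, Wed afternoon→Yilmaz, Wed evening→Okafor, Thu morning→Pham, Thu afternoon→Baptiste, Thu evening→Okafor.
Loads: Yilmaz 2, Baptiste 2, Okafor 2, Pham 1, Ibarra 1 — all ≤ 2.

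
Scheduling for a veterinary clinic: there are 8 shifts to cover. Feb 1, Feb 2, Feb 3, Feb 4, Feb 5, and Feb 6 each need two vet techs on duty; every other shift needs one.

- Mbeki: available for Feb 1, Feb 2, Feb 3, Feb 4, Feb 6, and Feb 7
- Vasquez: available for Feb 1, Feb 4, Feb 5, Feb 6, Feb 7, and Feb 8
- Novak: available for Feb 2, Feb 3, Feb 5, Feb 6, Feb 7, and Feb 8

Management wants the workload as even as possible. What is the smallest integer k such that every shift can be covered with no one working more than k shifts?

With 3 vet techs and 14 worker-slots to fill, someone must work at least ⌈14/3⌉ = 5 shifts, so k ≥ 5.
k = 5 works: Feb 1→Mbeki+Vasquez, Feb 2→Mbeki+Novak, Feb 3→Mbeki+Novak, Feb 4→Mbeki+Vasquez, Feb 5→Vasquez+Novak, Feb 6→Mbeki+Vasquez, Feb 7→Novak, Feb 8→Vasquez.
Loads: Mbeki 5, Vasquez 5, Novak 4 — all ≤ 5.

5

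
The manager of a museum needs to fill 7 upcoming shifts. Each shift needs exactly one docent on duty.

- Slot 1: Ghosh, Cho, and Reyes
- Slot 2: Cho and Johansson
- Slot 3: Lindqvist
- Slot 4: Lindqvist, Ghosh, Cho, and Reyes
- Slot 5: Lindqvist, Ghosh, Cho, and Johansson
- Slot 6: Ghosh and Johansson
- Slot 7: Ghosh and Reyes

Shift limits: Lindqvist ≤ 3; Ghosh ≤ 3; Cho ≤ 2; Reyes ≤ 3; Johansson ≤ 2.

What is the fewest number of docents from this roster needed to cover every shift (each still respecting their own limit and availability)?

3

7 slots to fill and no one can take more than 3, so at least ⌈7/3⌉ = 3 docents are needed.
Lindqvist, Ghosh, and Cho alone can cover everything: Slot 1→Ghosh, Slot 2→Cho, Slot 3→Lindqvist, Slot 4→Lindqvist, Slot 5→Lindqvist, Slot 6→Ghosh, Slot 7→Ghosh.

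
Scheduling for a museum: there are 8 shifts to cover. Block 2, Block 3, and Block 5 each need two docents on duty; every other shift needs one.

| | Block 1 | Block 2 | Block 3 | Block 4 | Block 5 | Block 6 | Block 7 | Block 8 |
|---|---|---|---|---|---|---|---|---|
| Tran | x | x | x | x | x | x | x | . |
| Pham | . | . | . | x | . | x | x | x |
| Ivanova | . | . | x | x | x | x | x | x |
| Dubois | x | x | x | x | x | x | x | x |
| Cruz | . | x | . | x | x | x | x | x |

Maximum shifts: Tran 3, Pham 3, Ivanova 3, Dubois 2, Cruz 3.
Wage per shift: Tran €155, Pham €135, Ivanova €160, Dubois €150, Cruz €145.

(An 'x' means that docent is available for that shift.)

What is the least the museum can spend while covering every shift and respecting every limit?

€1605

Picking the cheapest available docent for each shift independently would cost €1585, but that ignores the shift limits.
An optimal schedule: Block 1→Dubois, Block 2→Cruz+Tran, Block 3→Dubois+Tran, Block 4→Pham, Block 5→Cruz+Tran, Block 6→Pham, Block 7→Cruz, Block 8→Pham.
Total: 150 + 145 + 155 + 150 + 155 + 135 + 145 + 155 + 135 + 145 + 135 = €1605.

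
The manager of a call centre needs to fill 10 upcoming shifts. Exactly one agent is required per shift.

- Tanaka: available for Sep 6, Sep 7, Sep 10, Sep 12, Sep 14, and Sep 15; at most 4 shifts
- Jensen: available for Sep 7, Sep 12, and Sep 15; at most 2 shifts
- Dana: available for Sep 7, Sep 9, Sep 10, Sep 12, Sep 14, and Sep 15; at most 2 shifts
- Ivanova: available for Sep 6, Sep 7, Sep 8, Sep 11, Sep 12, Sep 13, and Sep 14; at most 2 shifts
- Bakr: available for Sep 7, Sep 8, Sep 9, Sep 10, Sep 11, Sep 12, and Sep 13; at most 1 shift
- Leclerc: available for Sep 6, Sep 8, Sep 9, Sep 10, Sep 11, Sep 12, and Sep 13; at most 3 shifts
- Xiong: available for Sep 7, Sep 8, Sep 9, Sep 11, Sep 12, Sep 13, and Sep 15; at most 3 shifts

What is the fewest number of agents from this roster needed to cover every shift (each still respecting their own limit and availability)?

3

10 slots to fill and no one can take more than 4, so at least ⌈10/4⌉ = 3 agents are needed.
Tanaka, Leclerc, and Xiong alone can cover everything: Sep 6→Tanaka, Sep 7→Tanaka, Sep 8→Leclerc, Sep 9→Leclerc, Sep 10→Tanaka, Sep 11→Leclerc, Sep 12→Xiong, Sep 13→Xiong, Sep 14→Tanaka, Sep 15→Xiong.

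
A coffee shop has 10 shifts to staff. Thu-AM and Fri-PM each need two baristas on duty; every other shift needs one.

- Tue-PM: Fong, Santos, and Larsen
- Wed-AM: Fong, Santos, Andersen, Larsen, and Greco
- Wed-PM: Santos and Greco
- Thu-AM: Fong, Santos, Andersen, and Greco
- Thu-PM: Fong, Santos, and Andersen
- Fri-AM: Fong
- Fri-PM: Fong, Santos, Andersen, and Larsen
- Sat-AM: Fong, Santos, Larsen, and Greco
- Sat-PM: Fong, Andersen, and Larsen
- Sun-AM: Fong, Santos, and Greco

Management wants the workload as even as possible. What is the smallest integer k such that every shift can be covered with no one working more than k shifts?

3

With 5 baristas and 12 worker-slots to fill, someone must work at least ⌈12/5⌉ = 3 shifts, so k ≥ 3.
k = 3 works: Tue-PM→Fong, Wed-AM→Larsen, Wed-PM→Santos, Thu-AM→Andersen+Greco, Thu-PM→Fong, Fri-AM→Fong, Fri-PM→Andersen+Larsen, Sat-AM→Santos, Sat-PM→Andersen, Sun-AM→Santos.
Loads: Fong 3, Santos 3, Andersen 3, Larsen 2, Greco 1 — all ≤ 3.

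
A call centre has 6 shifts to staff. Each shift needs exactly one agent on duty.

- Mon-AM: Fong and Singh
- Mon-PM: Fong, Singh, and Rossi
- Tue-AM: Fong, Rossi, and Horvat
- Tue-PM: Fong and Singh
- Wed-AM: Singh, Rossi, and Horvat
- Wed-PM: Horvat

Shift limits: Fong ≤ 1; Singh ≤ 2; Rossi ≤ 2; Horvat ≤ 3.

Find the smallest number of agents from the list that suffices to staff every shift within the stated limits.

3

6 slots to fill and no one can take more than 3, so at least ⌈6/3⌉ = 2 agents are needed.
Any 2 agents together have capacity at most 3+2 = 5 < 6 slots, so 2 can never suffice.
Fong, Singh, and Horvat alone can cover everything: Mon-AM→Fong, Mon-PM→Singh, Tue-AM→Horvat, Tue-PM→Singh, Wed-AM→Horvat, Wed-PM→Horvat.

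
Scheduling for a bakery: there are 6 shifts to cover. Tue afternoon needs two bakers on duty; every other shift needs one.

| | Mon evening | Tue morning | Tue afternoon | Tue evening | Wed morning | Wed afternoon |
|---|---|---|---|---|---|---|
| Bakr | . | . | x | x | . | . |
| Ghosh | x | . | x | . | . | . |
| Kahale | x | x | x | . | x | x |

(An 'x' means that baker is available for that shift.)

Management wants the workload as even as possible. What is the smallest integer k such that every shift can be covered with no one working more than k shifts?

With 3 bakers and 7 worker-slots to fill, someone must work at least ⌈7/3⌉ = 3 shifts, so k ≥ 3.
k = 3 works: Mon evening→Ghosh, Tue morning→Kahale, Tue afternoon→Bakr+Ghosh, Tue evening→Bakr, Wed morning→Kahale, Wed afternoon→Kahale.
Loads: Bakr 2, Ghosh 2, Kahale 3 — all ≤ 3.

3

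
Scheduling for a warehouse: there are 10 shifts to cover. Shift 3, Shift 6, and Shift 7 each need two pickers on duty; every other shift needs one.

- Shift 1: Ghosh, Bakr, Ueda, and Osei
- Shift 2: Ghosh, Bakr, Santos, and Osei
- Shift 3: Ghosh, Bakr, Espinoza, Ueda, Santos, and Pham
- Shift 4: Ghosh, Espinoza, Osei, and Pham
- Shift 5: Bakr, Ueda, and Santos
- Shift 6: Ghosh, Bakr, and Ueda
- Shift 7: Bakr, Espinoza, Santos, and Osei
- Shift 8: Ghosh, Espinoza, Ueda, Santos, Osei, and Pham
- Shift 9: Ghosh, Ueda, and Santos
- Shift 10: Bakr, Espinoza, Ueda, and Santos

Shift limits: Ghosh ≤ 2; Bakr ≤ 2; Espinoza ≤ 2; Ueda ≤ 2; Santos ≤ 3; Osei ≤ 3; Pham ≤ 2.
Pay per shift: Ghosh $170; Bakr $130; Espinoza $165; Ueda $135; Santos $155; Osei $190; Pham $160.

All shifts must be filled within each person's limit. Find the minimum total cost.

Picking the cheapest available picker for each shift independently would cost $1765, but that ignores the shift limits.
An optimal schedule: Shift 1→Ghosh, Shift 2→Santos, Shift 3→Espinoza+Ghosh, Shift 4→Pham, Shift 5→Bakr, Shift 6→Bakr+Ueda, Shift 7→Santos+Espinoza, Shift 8→Pham, Shift 9→Ueda, Shift 10→Santos.
Total: 170 + 155 + 165 + 170 + 160 + 130 + 130 + 135 + 155 + 165 + 160 + 135 + 155 = $1985.

$1985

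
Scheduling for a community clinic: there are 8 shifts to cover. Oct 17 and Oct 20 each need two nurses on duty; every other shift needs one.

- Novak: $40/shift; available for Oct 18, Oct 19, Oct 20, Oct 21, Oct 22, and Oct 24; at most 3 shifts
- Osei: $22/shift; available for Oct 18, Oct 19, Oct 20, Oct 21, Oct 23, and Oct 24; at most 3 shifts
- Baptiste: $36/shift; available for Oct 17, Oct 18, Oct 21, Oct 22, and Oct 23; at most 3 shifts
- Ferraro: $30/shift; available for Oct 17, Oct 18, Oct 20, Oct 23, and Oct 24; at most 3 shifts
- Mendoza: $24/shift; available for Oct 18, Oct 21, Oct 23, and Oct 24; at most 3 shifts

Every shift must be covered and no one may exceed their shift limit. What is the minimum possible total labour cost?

Oct 17 can only be covered by Baptiste and Ferraro, so that assignment is forced.
Picking the cheapest available nurse for each shift independently would cost $264, but that ignores the shift limits.
An optimal schedule: Oct 17→Ferraro+Baptiste, Oct 18→Mendoza, Oct 19→Osei, Oct 20→Osei+Ferraro, Oct 21→Osei, Oct 22→Baptiste, Oct 23→Mendoza, Oct 24→Mendoza.
Total: 30 + 36 + 24 + 22 + 22 + 30 + 22 + 36 + 24 + 24 = $270.

$270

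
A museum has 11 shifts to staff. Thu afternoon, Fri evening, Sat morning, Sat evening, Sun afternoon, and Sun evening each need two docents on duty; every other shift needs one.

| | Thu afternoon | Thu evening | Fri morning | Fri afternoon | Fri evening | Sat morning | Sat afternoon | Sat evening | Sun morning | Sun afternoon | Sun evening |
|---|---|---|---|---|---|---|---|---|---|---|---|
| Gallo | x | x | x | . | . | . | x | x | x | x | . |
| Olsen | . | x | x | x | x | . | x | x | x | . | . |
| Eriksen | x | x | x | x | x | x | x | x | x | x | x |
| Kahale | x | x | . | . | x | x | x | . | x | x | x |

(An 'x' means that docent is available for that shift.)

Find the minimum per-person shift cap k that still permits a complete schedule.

With 4 docents and 17 worker-slots to fill, someone must work at least ⌈17/4⌉ = 5 shifts, so k ≥ 5.
k = 5 works: Thu afternoon→Gallo+Eriksen, Thu evening→Gallo, Fri morning→Gallo, Fri afternoon→Olsen, Fri evening→Olsen+Eriksen, Sat morning→Eriksen+Kahale, Sat afternoon→Olsen, Sat evening→Gallo+Olsen, Sun morning→Olsen, Sun afternoon→Gallo+Eriksen, Sun evening→Eriksen+Kahale.
Loads: Gallo 5, Olsen 5, Eriksen 5, Kahale 2 — all ≤ 5.

5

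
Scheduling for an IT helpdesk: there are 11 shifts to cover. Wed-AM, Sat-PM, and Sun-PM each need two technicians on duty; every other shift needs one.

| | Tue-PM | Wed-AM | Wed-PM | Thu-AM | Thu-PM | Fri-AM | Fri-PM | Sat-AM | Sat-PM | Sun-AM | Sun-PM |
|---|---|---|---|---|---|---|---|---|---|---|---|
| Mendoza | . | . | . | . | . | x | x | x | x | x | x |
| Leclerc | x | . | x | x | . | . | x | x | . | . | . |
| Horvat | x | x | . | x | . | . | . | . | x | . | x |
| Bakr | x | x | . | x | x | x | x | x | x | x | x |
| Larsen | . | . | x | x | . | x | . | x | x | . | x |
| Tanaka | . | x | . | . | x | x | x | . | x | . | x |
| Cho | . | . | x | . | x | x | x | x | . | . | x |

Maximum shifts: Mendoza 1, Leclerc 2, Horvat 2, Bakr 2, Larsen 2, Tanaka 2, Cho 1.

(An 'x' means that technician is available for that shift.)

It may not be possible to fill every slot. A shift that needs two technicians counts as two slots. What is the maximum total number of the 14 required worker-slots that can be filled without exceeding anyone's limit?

12

Total capacity across all technicians is 1+2+2+2+2+2+1 = 12, and 14 slots are needed, so at most 12 can be filled.
An assignment achieving 12: Tue-PM→Leclerc, Wed-AM→Horvat+Bakr, Wed-PM→Leclerc, Thu-AM→Horvat, Thu-PM→Bakr, Fri-AM→Larsen, Fri-PM→Tanaka, Sat-AM→Larsen, Sat-PM→Tanaka, Sun-AM→Mendoza, Sun-PM→Cho.
Loads: Mendoza 1/1, Leclerc 2/2, Horvat 2/2, Bakr 2/2, Larsen 2/2, Tanaka 2/2, Cho 1/1.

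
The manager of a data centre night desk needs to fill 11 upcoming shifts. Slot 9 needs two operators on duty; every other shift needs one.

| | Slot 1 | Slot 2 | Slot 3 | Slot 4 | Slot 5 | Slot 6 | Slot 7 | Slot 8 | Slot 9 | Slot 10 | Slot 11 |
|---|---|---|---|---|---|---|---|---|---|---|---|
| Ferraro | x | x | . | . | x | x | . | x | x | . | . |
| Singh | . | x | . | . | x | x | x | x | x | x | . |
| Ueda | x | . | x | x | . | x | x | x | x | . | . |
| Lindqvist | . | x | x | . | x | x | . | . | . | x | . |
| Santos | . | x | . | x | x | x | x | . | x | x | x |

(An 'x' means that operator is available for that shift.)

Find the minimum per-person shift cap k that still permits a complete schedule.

3

With 5 operators and 12 worker-slots to fill, someone must work at least ⌈12/5⌉ = 3 shifts, so k ≥ 3.
k = 3 works: Slot 1→Ferraro, Slot 2→Ferraro, Slot 3→Ueda, Slot 4→Ueda, Slot 5→Singh, Slot 6→Lindqvist, Slot 7→Singh, Slot 8→Ferraro, Slot 9→Ueda+Santos, Slot 10→Singh, Slot 11→Santos.
Loads: Ferraro 3, Singh 3, Ueda 3, Lindqvist 1, Santos 2 — all ≤ 3.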